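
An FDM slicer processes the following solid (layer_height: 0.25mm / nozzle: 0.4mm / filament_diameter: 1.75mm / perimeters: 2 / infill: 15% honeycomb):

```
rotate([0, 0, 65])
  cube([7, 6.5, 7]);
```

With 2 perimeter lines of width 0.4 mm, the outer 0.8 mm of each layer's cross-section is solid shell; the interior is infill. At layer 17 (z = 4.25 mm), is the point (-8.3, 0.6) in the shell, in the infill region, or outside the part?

outside

At z = 4.25 mm: the cube is present — its section is the full 7×6.5 rectangle; (whole slice rotated 65° about Z — lengths, areas and connectivity unchanged). Overall, the cross-section is a single solid region. Undo the 65° rotation: the query point maps to (-2.964, 7.776) in the un-rotated model frame. The nearest boundary edge runs (7.00, 6.50)→(0.00, 6.50); distance from the point to it = 3.23 mm. The point is not inside any of the regions above, so it lies outside the cross-section (3.23 mm from the nearest boundary).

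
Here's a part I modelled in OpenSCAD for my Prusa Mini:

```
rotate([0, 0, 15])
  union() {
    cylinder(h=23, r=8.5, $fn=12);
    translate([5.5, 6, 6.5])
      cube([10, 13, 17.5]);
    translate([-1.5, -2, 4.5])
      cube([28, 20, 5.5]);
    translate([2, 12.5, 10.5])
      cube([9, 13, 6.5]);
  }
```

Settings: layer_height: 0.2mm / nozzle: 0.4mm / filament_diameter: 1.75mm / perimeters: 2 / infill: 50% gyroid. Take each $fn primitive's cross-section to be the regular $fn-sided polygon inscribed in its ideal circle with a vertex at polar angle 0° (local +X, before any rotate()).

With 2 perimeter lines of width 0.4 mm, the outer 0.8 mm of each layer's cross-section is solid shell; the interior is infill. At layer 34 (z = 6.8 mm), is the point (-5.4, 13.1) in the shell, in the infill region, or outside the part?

outside

At z = 6.8 mm: the cylinder: section is a regular 12-gon, circumradius r=8.5; the cube at (5.5, 6) is present — its section is the full 10×13 rectangle; the cube at (-1.5, -2) is present — its section is the full 28×20 rectangle; the cube at (2, 12.5) does not reach this height (z outside [10.5, 17]); Combining (union): the regions partially overlap (shared area 206.10 mm²), so overlapping operands fuse into one piece — 1 connected region; (whole slice rotated 15° about Z — lengths, areas and connectivity unchanged). Overall, the cross-section is a single solid region. Undo the 15° rotation: the query point maps to (-1.825, 14.051) in the un-rotated model frame. The nearest boundary edge runs (-1.50, 8.10)→(-1.50, 18.00); distance from the point to it = 0.33 mm. The point is not inside any of the regions above, so it lies outside the cross-section (0.33 mm from the nearest boundary).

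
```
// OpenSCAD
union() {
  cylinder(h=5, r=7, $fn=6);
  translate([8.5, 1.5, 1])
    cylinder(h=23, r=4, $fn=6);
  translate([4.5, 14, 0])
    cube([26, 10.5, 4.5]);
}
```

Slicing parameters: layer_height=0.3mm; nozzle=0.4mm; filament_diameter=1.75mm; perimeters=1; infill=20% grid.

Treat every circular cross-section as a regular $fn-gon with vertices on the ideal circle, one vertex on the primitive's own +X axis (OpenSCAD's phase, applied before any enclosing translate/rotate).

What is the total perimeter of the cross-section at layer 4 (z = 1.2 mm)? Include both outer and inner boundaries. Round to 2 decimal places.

129.00 mm

At z = 1.2 mm: the r=7 cylinder contributes a regular 6-gon of circumradius 7 (perimeter = 2·6·7.000·sin(180°/6) = 42.00 mm); the r=4 cylinder at (8.5, 1.5) gives a regular 6-gon of circumradius 4 (constant along its height) (perimeter = 2·6·4.000·sin(180°/6) = 24.00 mm); the 26×10.5 cube at (4.5, 14) contributes its full rectangle (perimeter 73.00 mm); Taking the union: the regions partially overlap (shared area 4.76 mm²), so the edge portions inside another operand are dropped and the merged outline is re-measured after clipping — boundary = 129.00 mm. Overall, the cross-section has 2 separate islands. Total boundary length (outer) = 129.00 mm.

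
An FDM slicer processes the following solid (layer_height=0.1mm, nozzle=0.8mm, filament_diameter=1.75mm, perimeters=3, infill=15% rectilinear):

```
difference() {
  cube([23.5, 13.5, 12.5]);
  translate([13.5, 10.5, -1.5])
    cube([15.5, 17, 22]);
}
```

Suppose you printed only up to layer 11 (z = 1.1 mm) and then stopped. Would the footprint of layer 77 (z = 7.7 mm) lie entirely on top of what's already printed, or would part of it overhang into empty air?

Compare the two slices. At z = 1.1: the 23.5×13.5 cube contributes its full rectangle (area 317.25 mm²); the cube at (13.5, 10.5) is present — its section is the full 15.5×17 rectangle (area 263.50 mm²); Taking the first minus the rest: starting from the 23.5×13.5 cube (317.25 mm²), the 15.5×17 cube at (13.5, 10.5) partially overlaps it — only the 30.00 mm² overlap (of its 263.50 mm²) is removed, clipping the outline — area = 287.25 mm². At z = 7.7: the 23.5×13.5 cube contributes its full rectangle (area 317.25 mm²); the 15.5×17 cube at (13.5, 10.5) contributes its full rectangle (area 263.50 mm²); After the difference (first − rest): starting from the 23.5×13.5 cube (317.25 mm²), the 15.5×17 cube at (13.5, 10.5) partially overlaps it — only the 30.00 mm² overlap (of its 263.50 mm²) is removed, clipping the outline — area = 287.25 mm². Checking containment: the cross-section at z = 7.7 is a subset of the cross-section at z = 1.1.

entirely on top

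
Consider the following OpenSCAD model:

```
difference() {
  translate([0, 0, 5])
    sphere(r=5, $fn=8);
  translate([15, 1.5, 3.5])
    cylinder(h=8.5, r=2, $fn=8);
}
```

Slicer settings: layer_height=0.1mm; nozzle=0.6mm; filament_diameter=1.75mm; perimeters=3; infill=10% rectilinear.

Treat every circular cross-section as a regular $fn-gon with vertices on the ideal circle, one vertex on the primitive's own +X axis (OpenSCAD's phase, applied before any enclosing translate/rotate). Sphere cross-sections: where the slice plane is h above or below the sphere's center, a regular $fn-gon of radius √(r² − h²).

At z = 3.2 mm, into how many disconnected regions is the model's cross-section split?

At z = 3.2 mm: the r=5 sphere contributes a regular 8-gon of circumradius √(5²−1.8²) = 4.665; the cylinder at (15, 1.5) does not reach this height (z outside [3.5, 12]); Taking the first minus the rest: none of the subtracted shapes is present at this height, so the r=5 sphere is unchanged — 1 connected region. The result has 1 disconnected region.

1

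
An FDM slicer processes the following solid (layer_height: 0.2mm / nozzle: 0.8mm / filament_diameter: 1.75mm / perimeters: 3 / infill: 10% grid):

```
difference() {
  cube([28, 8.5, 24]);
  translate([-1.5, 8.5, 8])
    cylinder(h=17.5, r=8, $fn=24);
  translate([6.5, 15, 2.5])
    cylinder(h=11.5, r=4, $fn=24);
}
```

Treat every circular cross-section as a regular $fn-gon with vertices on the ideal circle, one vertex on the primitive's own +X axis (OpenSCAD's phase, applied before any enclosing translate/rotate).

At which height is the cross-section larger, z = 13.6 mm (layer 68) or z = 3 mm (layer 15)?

Layer 68 (z = 13.6): the cube (footprint 28×8.5) is included at this height (area 238.00 mm²); the r=8 cylinder at (-1.5, 8.5) contributes a regular 24-gon of circumradius 8 (area = (24/2)·8.000²·sin(360°/24) = 198.77 mm²); the r=4 cylinder at (6.5, 15) gives a regular 24-gon of circumradius 4 (constant along its height) (area = (24/2)·4.000²·sin(360°/24) = 49.69 mm²); Taking the first minus the rest: starting from the 28×8.5 cube (238.00 mm²), the r=8 cylinder at (-1.5, 8.5) partially overlaps it — only the 37.84 mm² overlap (of its 198.77 mm²) is removed, clipping the outline; the r=4 cylinder at (6.5, 15) misses the remaining region (no effect) — area = 200.16 mm². So its area = 200.16 mm². Layer 15 (z = 3): the cube (footprint 28×8.5) is included at this height (area 238.00 mm²); the cylinder at (-1.5, 8.5) does not reach this height (z outside [8, 25.5]); the cylinder at (6.5, 15): section is a regular 24-gon, circumradius r=4 (area = (24/2)·4.000²·sin(360°/24) = 49.69 mm²); Taking the first minus the rest: starting from the 28×8.5 cube (238.00 mm²), the r=4 cylinder at (6.5, 15) misses the remaining region (no effect) — area = 238.00 mm². So its area = 238.00 mm². Layer 15 is larger (238.00 vs 200.16 mm²).

layer 15 (z = 3 mm)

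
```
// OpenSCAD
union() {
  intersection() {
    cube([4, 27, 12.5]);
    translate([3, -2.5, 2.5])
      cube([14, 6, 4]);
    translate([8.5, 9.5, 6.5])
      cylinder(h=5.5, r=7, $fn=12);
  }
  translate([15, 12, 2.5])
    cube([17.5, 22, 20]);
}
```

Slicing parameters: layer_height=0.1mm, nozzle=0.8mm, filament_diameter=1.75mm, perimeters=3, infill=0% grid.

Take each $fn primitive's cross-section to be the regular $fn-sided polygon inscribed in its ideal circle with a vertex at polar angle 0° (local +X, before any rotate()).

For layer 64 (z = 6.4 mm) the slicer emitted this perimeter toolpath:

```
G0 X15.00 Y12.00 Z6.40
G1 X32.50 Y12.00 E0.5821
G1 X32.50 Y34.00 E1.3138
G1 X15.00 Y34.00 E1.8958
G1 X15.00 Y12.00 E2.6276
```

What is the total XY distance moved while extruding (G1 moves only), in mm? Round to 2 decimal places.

Sum the Euclidean lengths of each G1 segment: total = 79.00 mm.

79.00 mm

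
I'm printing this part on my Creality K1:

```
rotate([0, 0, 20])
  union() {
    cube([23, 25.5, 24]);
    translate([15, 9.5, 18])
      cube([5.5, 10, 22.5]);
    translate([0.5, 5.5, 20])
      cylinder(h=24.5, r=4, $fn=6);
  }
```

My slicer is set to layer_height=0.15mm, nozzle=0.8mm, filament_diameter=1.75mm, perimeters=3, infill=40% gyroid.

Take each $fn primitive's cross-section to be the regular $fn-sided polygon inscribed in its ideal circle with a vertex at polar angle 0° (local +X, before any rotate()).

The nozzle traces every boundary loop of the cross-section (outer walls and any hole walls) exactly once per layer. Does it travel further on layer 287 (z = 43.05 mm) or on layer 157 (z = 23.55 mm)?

Layer 287 (z = 43.05): the cube is not intersected at this z (z outside [0, 24]); the cube at (15, 9.5) is absent (z outside [18, 40.5]); the r=4 cylinder at (0.5, 5.5) contributes a regular 6-gon of circumradius 4 (perimeter = 2·6·4.000·sin(180°/6) = 24.00 mm); Merging all regions: only the r=4 cylinder at (0.5, 5.5) is present, so the union is just that shape — boundary = 24.00 mm; (whole slice rotated 20° about Z — lengths, areas and connectivity unchanged). So its perimeter = 24.00 mm. Layer 157 (z = 23.55): the 23×25.5 cube contributes its full rectangle (perimeter 97.00 mm); the cube at (15, 9.5) (footprint 5.5×10) is included at this height (perimeter 31.00 mm); the cylinder at (0.5, 5.5): section is a regular 6-gon, circumradius r=4 (perimeter = 2·6·4.000·sin(180°/6) = 24.00 mm); Combining (union): the regions partially overlap (shared area 79.25 mm²), so the edge portions inside another operand are dropped and the merged outline is re-measured after clipping — boundary = 101.07 mm; (rotated 20° about Z; rotation is an isometry so areas/perimeters/island counts are preserved). So its perimeter = 101.07 mm. Layer 157 is larger (101.07 vs 24.00 mm).

layer 157 (z = 23.55 mm)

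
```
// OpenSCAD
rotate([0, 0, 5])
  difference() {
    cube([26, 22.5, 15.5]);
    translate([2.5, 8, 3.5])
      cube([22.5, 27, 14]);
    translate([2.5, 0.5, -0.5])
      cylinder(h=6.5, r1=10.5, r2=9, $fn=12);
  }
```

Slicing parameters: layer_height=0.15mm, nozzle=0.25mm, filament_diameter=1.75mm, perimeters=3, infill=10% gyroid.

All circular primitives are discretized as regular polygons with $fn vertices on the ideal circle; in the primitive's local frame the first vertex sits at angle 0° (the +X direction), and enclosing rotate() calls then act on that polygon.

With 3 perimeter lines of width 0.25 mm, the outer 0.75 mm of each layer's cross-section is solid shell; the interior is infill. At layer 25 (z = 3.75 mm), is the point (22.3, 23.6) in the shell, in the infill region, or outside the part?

outside

At z = 3.75 mm: the cube is present — its section is the full 26×22.5 rectangle; the cube at (2.5, 8) (footprint 22.5×27) is included at this height; the cone at (2.5, 0.5) contributes a regular 12-gon of circumradius 9.519 (interpolated between r1=10.5 and r2=9 at t=0.654); Taking the first minus the rest: starting from the 26×22.5 cube, the 22.5×27 cube at (2.5, 8) partially overlaps it — only the 326.25 mm² overlap (of its 607.50 mm²) is removed, clipping the outline; the cone at (2.5, 0.5) partially overlaps it — only the 90.05 mm² overlap (of its 271.85 mm²) is removed, clipping the outline — 2 connected regions; (rotated 5° about Z; rotation is an isometry so areas/perimeters/island counts are preserved). Overall, the cross-section has 2 separate islands. Undo the 5° rotation: the query point maps to (24.272, 21.567) in the un-rotated model frame. The nearest boundary edge runs (25.00, 8.00)→(25.00, 22.50); distance from the point to it = 0.73 mm. The point is not inside any of the regions above, so it lies outside the cross-section (0.73 mm from the nearest boundary).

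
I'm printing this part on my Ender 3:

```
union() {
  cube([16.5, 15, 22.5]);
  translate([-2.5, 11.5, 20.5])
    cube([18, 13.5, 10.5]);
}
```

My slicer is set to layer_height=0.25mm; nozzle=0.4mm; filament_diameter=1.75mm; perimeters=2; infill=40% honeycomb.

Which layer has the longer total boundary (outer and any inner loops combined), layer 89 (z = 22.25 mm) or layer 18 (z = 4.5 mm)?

layer 89 (z = 22.25 mm)

Layer 89 (z = 22.25): the cube (footprint 16.5×15) is included at this height (perimeter 63.00 mm); the 18×13.5 cube at (-2.5, 11.5) contributes its full rectangle (perimeter 63.00 mm); Taking the union: the regions partially overlap (shared area 54.25 mm²), so the edge portions inside another operand are dropped and the merged outline is re-measured after clipping — boundary = 88.00 mm. So its perimeter = 88.00 mm. Layer 18 (z = 4.5): the 16.5×15 cube contributes its full rectangle (perimeter 63.00 mm); the cube at (-2.5, 11.5) is not intersected at this z (z outside [20.5, 31]); Taking the union: only the 16.5×15 cube is present, so the union is just that shape — boundary = 63.00 mm. So its perimeter = 63.00 mm. Layer 89 is larger (88.00 vs 63.00 mm).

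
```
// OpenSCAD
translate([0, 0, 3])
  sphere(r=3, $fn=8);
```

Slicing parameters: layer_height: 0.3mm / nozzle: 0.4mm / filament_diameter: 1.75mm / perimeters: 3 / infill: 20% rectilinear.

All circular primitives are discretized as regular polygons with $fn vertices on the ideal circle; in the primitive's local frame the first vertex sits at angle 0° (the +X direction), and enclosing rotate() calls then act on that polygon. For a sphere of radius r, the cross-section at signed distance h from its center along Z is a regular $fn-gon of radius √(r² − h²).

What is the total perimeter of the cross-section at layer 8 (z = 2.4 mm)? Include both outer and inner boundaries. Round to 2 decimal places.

18.00 mm

At z = 2.4 mm: the r=3 sphere contributes a regular 8-gon of circumradius √(3²−0.6²) = 2.939 (perimeter = 2·8·2.939·sin(180°/8) = 18.00 mm). Overall, the cross-section is a single solid region. Total boundary length (outer) = 18.00 mm.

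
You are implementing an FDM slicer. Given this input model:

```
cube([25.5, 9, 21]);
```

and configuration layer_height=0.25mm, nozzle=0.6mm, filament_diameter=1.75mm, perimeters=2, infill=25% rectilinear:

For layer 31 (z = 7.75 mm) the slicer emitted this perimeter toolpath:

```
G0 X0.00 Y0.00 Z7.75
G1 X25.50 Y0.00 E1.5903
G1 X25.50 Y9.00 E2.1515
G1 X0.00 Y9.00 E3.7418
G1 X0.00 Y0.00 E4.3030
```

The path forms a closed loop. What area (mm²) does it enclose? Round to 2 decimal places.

229.50 mm²

Apply the shoelace formula to the sequence of (X, Y) vertices; enclosed area = 229.50 mm².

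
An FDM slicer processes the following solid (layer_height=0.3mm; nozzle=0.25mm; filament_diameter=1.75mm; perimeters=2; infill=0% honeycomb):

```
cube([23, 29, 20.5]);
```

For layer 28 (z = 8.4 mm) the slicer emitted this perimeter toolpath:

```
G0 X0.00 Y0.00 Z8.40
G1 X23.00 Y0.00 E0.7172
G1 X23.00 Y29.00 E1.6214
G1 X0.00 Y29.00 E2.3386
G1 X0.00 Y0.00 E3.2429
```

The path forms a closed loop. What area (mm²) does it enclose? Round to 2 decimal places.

Apply the shoelace formula to the sequence of (X, Y) vertices; enclosed area = 667.00 mm².

667.00 mm²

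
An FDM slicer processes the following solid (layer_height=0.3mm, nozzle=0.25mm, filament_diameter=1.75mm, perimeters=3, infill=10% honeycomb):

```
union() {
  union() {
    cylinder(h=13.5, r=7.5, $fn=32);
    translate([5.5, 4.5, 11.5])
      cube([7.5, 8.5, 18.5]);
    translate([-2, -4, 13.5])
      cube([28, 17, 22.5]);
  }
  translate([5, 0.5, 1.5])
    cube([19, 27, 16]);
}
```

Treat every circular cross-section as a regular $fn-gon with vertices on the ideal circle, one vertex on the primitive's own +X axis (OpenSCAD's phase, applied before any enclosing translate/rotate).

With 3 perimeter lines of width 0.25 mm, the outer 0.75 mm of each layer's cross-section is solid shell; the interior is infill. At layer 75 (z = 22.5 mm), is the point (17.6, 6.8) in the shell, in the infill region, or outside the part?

infill

At z = 22.5 mm: the cylinder is not intersected at this z (z outside [0, 13.5]); the cube at (5.5, 4.5) (footprint 7.5×8.5) is included at this height; the cube at (-2, -4) is present — its section is the full 28×17 rectangle; Merging all regions: the 7.5×8.5 cube at (5.5, 4.5) lies entirely inside the 28×17 cube at (-2, -4), so the union is just the 28×17 cube at (-2, -4) — 1 connected region; the cube at (5, 0.5) is absent (z outside [1.5, 17.5]); Merging all regions: only the result so far is present, so the union is just that shape — 1 connected region. Overall, the cross-section is a single solid region. The nearest boundary edge runs (13.00, 13.00)→(26.00, 13.00); distance from the point to it = 6.20 mm. The point is inside the cross-section and 6.20 mm from the nearest boundary — more than the 0.75 mm shell width (3 × 0.25), so it's in the infill interior.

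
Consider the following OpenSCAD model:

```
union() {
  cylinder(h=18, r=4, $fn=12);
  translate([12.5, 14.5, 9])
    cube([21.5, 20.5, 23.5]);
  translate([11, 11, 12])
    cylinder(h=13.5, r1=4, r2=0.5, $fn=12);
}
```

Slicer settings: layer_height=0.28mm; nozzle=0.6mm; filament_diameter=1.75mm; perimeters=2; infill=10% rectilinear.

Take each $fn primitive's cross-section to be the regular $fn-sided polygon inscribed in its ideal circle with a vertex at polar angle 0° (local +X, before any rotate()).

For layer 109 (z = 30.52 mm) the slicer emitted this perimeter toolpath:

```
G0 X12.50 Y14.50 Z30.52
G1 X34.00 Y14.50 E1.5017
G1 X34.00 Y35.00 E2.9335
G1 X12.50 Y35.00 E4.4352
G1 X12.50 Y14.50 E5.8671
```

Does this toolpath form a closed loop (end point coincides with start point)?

Start point (G0): (12.50, 14.50). End point (last G1): the path returns to the start — closed.

yes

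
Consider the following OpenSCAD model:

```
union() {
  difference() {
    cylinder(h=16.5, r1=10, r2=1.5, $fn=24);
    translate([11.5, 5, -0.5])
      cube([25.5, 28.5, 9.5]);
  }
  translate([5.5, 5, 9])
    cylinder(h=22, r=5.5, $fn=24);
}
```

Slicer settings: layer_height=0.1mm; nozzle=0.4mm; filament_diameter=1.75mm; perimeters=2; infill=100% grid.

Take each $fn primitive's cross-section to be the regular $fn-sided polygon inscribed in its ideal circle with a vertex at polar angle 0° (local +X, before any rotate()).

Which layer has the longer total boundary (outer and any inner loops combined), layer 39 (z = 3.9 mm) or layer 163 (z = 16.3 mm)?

layer 39 (z = 3.9 mm)

Layer 39 (z = 3.9): the cone contributes a regular 24-gon of circumradius 7.991 (interpolated between r1=10 and r2=1.5 at t=0.236) (perimeter = 2·24·7.991·sin(180°/24) = 50.07 mm); the 25.5×28.5 cube at (11.5, 5) contributes its full rectangle (perimeter 108.00 mm); Taking the first minus the rest: starting from the cone, the 25.5×28.5 cube at (11.5, 5) misses the remaining region (no effect) — boundary = 50.07 mm; the cylinder at (5.5, 5) is not intersected at this z (z outside [9, 31]); Combining (union): only the result so far is present, so the union is just that shape — boundary = 50.07 mm. So its perimeter = 50.07 mm. Layer 163 (z = 16.3): the cone: at t=0.988 of its height the radius interpolates to r₁+(r₂−r₁)t = 1.603, giving a regular 24-gon of that circumradius (perimeter = 2·24·1.603·sin(180°/24) = 10.04 mm); the cube at (11.5, 5) does not reach this height (z outside [-0.5, 9]); Subtracting the remaining from the first: none of the subtracted shapes is present at this height, so the cone is unchanged — boundary = 10.04 mm; the cylinder at (5.5, 5): section is a regular 24-gon, circumradius r=5.5 (perimeter = 2·24·5.500·sin(180°/24) = 34.46 mm); Taking the union: the 2 present regions are separate (no shared area or edge), so areas and boundary lengths simply add and each stays a separate island — boundary = 44.50 mm. So its perimeter = 44.50 mm. Layer 39 is larger (50.07 vs 44.50 mm).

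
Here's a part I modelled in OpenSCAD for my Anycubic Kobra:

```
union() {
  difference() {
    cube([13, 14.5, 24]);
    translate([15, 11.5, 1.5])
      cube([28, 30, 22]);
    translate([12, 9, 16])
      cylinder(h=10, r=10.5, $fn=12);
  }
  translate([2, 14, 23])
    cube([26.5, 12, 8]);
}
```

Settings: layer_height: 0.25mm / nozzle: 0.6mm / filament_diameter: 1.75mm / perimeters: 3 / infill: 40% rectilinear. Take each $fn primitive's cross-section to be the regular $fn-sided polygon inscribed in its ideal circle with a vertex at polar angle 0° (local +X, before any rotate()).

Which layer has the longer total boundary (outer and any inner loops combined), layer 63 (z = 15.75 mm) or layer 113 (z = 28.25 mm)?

layer 113 (z = 28.25 mm)

Layer 63 (z = 15.75): the cube (footprint 13×14.5) is included at this height (perimeter 55.00 mm); the cube at (15, 11.5) is present — its section is the full 28×30 rectangle (perimeter 116.00 mm); the cylinder at (12, 9) does not reach this height (z outside [16, 26]); Taking the first minus the rest: starting from the 13×14.5 cube, the 28×30 cube at (15, 11.5) misses the remaining region (no effect) — boundary = 55.00 mm; the cube at (2, 14) is absent (z outside [23, 31]); Merging all regions: only that combined region is present, so the union is just that shape — boundary = 55.00 mm. So its perimeter = 55.00 mm. Layer 113 (z = 28.25): the cube is not intersected at this z (z outside [0, 24]); the cube at (15, 11.5) does not reach this height (z outside [1.5, 23.5]); the cylinder at (12, 9) is absent (z outside [16, 26]); Taking the first minus the rest: the first operand is absent here, so nothing remains; the 26.5×12 cube at (2, 14) contributes its full rectangle (perimeter 77.00 mm); Taking the union: only the 26.5×12 cube at (2, 14) is present, so the union is just that shape — boundary = 77.00 mm. So its perimeter = 77.00 mm. Layer 113 is larger (77.00 vs 55.00 mm).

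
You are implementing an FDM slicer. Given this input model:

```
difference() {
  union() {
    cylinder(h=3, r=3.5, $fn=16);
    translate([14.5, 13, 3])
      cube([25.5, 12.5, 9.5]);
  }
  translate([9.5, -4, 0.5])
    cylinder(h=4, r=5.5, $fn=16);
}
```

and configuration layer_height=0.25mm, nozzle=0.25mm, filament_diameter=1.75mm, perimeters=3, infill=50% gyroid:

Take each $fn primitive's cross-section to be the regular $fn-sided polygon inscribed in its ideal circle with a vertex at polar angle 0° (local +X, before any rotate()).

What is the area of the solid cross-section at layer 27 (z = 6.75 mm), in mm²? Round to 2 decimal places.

At z = 6.75 mm: the cylinder does not reach this height (z outside [0, 3]); the 25.5×12.5 cube at (14.5, 13) contributes its full rectangle (area 318.75 mm²); Combining (union): only the 25.5×12.5 cube at (14.5, 13) is present, so the union is just that shape — area = 318.75 mm²; the cylinder at (9.5, -4) is not intersected at this z (z outside [0.5, 4.5]); After the difference (first − rest): none of the subtracted shapes is present at this height, so the result so far is unchanged — area = 318.75 mm². Overall, the cross-section is a single solid region. Net area = 318.75 mm².

318.75 mm²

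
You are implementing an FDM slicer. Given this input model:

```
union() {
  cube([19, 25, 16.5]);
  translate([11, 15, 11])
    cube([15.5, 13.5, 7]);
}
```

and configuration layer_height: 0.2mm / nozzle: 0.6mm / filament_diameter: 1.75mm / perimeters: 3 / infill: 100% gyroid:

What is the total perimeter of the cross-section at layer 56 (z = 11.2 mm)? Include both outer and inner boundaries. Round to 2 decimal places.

At z = 11.2 mm: the 19×25 cube contributes its full rectangle (perimeter 88.00 mm); the cube at (11, 15) is present — its section is the full 15.5×13.5 rectangle (perimeter 58.00 mm); Taking the union: the regions partially overlap (shared area 80.00 mm²), so the edge portions inside another operand are dropped and the merged outline is re-measured after clipping — boundary = 110.00 mm. Overall, the cross-section is a single solid region. Total boundary length (outer) = 110.00 mm.

110.00 mm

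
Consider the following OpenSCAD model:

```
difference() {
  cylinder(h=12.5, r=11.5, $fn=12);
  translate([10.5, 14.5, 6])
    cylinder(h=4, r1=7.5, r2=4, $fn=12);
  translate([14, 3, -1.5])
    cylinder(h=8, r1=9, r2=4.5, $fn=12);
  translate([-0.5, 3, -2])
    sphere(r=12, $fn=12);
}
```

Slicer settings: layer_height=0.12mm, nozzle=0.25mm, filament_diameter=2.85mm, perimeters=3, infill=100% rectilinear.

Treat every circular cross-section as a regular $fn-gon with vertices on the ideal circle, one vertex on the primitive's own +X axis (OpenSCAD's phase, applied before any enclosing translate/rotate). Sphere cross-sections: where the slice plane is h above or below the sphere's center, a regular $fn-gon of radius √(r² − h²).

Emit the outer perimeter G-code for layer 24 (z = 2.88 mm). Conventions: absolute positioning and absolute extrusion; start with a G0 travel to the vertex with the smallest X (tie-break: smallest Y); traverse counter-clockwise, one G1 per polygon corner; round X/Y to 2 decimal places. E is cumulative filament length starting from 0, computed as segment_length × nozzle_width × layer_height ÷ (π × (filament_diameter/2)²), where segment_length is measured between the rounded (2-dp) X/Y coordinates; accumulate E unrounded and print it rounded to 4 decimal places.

At z = 2.88 mm: the cylinder: section is a regular 12-gon, circumradius r=11.5; the cone at (10.5, 14.5) does not reach this height (z outside [6, 10]); the cone at (14, 3): at t=0.547 of its height the radius interpolates to r₁+(r₂−r₁)t = 6.536, giving a regular 12-gon of that circumradius; the sphere at (-0.5, 3): section is a regular 12-gon, circumradius = √(r²−h²) = √(12²−4.88²) = 10.963; Subtracting the remaining from the first: starting from the r=11.5 cylinder, the cone at (14, 3) partially overlaps it — only the 22.21 mm² overlap (of its 128.17 mm²) is removed, clipping the outline; the r=12 sphere at (-0.5, 3) partially overlaps it — only the 296.06 mm² overlap (of its 360.56 mm²) is removed, clipping the outline — 1 connected region. The outline is a single polygon with 15 vertices. Extrusion per mm of travel: 0.25 × 0.12 / (π × 1.425²) = 0.004703. Accumulating E over each segment gives final E = 0.3046.

G0 X-11.50 Y0.00 Z2.88
G1 X-9.96 Y-5.75 E0.0280
G1 X-5.75 Y-9.96 E0.0560
G1 X0.00 Y-11.50 E0.0840
G1 X5.75 Y-9.96 E0.1120
G1 X9.96 Y-5.75 E0.1400
G1 X10.78 Y-2.67 E0.1550
G1 X10.73 Y-2.66 E0.1552
G1 X9.32 Y-1.25 E0.1646
G1 X8.99 Y-2.48 E0.1706
G1 X4.98 Y-6.49 E0.1972
G1 X-0.50 Y-7.96 E0.2239
G1 X-5.98 Y-6.49 E0.2506
G1 X-9.99 Y-2.48 E0.2773
G1 X-11.08 Y1.57 E0.2970
G1 X-11.50 Y0.00 E0.3046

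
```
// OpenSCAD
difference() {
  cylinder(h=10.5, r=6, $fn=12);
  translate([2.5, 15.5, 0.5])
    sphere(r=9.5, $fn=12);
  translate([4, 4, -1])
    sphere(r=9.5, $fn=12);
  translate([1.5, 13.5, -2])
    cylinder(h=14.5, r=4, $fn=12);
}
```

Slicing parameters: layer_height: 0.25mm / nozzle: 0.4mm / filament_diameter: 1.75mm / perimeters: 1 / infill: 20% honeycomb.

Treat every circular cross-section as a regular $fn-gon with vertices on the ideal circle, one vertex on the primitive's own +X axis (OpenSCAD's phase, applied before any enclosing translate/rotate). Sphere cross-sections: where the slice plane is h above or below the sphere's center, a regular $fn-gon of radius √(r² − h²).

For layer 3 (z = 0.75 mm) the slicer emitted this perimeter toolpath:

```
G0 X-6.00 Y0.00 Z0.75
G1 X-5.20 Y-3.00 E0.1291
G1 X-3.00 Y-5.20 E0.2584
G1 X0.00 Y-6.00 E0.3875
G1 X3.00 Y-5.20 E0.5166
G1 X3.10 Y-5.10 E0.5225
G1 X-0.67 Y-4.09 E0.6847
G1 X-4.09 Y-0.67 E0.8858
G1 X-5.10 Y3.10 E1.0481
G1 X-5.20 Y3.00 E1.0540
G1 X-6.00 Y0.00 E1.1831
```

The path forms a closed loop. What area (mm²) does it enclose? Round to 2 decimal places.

Apply the shoelace formula to the sequence of (X, Y) vertices; enclosed area = 21.60 mm².

21.60 mm²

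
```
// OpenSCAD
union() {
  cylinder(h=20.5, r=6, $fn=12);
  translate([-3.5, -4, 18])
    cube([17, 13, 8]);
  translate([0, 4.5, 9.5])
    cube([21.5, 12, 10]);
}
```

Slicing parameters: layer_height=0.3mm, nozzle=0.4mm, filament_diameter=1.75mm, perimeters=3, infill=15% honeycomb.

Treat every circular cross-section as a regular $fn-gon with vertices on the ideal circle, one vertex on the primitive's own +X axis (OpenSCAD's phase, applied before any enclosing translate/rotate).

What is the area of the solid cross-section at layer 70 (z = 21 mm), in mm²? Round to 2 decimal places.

221.00 mm²

At z = 21 mm: the cylinder does not reach this height (z outside [0, 20.5]); the cube at (-3.5, -4) (footprint 17×13) is included at this height (area 221.00 mm²); the cube at (0, 4.5) does not reach this height (z outside [9.5, 19.5]); Taking the union: only the 17×13 cube at (-3.5, -4) is present, so the union is just that shape — area = 221.00 mm². Overall, the cross-section is a single solid region. Net area = 221.00 mm².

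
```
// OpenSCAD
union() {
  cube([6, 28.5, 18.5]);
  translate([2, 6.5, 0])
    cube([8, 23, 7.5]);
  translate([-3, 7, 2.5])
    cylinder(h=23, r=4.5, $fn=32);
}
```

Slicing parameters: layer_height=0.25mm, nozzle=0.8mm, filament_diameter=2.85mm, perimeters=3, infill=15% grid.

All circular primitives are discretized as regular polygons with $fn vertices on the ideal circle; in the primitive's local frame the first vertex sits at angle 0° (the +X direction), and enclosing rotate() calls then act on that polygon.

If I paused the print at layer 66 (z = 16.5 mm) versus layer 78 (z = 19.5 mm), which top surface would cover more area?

Layer 66 (z = 16.5): the cube (footprint 6×28.5) is included at this height (area 171.00 mm²); the cube at (2, 6.5) does not reach this height (z outside [0, 7.5]); the r=4.5 cylinder at (-3, 7) gives a regular 32-gon of circumradius 4.5 (constant along its height) (area = (32/2)·4.500²·sin(360°/32) = 63.21 mm²); Combining (union): the regions partially overlap — summed areas 234.21 mm² minus the doubly-counted overlap 6.86 mm² gives 227.35 mm² — area = 227.35 mm². So its area = 227.35 mm². Layer 78 (z = 19.5): the cube is not intersected at this z (z outside [0, 18.5]); the cube at (2, 6.5) is not intersected at this z (z outside [0, 7.5]); the r=4.5 cylinder at (-3, 7) contributes a regular 32-gon of circumradius 4.5 (area = (32/2)·4.500²·sin(360°/32) = 63.21 mm²); Merging all regions: only the r=4.5 cylinder at (-3, 7) is present, so the union is just that shape — area = 63.21 mm². So its area = 63.21 mm². Layer 66 is larger (227.35 vs 63.21 mm²).

layer 66 (z = 16.5 mm)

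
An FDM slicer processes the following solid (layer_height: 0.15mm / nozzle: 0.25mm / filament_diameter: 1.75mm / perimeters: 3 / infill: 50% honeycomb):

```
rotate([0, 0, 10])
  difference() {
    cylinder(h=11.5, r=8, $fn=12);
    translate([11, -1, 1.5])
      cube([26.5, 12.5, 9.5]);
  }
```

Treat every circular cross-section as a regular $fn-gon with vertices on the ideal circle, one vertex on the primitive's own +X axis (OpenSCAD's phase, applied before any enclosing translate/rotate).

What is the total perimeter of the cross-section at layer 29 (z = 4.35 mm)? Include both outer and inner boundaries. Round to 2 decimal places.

49.69 mm

At z = 4.35 mm: the r=8 cylinder contributes a regular 12-gon of circumradius 8 (perimeter = 2·12·8.000·sin(180°/12) = 49.69 mm); the 26.5×12.5 cube at (11, -1) contributes its full rectangle (perimeter 78.00 mm); Taking the first minus the rest: starting from the r=8 cylinder, the 26.5×12.5 cube at (11, -1) misses the remaining region (no effect) — boundary = 49.69 mm; (rotated 10° about Z; rotation is an isometry so areas/perimeters/island counts are preserved). Overall, the cross-section is a single solid region. Total boundary length (outer) = 49.69 mm.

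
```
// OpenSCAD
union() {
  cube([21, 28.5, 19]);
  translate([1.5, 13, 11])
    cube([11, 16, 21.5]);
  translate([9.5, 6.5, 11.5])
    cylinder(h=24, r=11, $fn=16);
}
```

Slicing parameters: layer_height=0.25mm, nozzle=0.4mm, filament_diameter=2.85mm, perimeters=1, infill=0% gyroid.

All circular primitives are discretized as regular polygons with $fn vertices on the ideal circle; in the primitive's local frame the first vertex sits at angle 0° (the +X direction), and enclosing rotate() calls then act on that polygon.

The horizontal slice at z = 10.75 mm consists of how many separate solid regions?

At z = 10.75 mm: the 21×28.5 cube contributes its full rectangle; the cube at (1.5, 13) does not reach this height (z outside [11, 32.5]); the cylinder at (9.5, 6.5) is absent (z outside [11.5, 35.5]); Taking the union: only the 21×28.5 cube is present, so the union is just that shape — 1 connected region. The result has 1 disconnected region.

1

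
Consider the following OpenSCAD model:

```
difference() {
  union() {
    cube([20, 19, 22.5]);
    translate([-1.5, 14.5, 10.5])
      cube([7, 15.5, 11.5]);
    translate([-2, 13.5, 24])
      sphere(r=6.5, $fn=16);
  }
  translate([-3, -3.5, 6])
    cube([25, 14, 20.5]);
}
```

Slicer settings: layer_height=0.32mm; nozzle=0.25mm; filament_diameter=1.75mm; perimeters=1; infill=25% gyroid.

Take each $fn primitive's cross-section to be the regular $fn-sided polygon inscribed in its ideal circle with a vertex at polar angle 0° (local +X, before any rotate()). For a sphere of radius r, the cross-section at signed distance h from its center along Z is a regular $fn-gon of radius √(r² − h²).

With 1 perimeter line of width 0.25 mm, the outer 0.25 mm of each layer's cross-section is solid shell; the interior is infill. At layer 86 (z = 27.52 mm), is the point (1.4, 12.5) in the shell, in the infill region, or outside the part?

infill

At z = 27.52 mm: the cube does not reach this height (z outside [0, 22.5]); the cube at (-1.5, 14.5) does not reach this height (z outside [10.5, 22]); the r=6.5 sphere at (-2, 13.5) contributes a regular 16-gon of circumradius √(6.5²−3.52²) = 5.464; Merging all regions: only the r=6.5 sphere at (-2, 13.5) is present, so the union is just that shape — 1 connected region; the cube at (-3, -3.5) is absent (z outside [6, 26.5]); After the difference (first − rest): none of the subtracted shapes is present at this height, so that combined region is unchanged — 1 connected region. Overall, the cross-section is a single solid region. The nearest boundary edge runs (3.05, 11.41)→(3.46, 13.50); distance from the point to it = 1.83 mm. The point is inside the cross-section and 1.83 mm from the nearest boundary — more than the 0.25 mm shell width (1 × 0.25), so it's in the infill interior.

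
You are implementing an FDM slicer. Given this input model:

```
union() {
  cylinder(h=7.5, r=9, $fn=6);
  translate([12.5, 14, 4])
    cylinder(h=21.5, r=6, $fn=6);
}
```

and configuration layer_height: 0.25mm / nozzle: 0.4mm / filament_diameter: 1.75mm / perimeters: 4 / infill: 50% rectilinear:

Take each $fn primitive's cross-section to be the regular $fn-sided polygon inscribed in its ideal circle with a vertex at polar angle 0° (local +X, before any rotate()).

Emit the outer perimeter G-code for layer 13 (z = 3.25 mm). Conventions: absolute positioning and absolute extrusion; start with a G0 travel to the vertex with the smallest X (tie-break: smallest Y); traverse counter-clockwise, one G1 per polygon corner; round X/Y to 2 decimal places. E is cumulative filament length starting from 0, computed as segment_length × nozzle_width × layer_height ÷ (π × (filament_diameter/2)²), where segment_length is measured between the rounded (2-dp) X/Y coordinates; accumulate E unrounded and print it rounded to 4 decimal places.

At z = 3.25 mm: the cylinder: section is a regular 6-gon, circumradius r=9; the cylinder at (12.5, 14) is absent (z outside [4, 25.5]); Taking the union: only the r=9 cylinder is present, so the union is just that shape — 1 connected region. The outline is a single polygon with 6 vertices. Extrusion per mm of travel: 0.4 × 0.25 / (π × 0.875²) = 0.041575. Accumulating E over each segment gives final E = 2.2445.

G0 X-9.00 Y0.00 Z3.25
G1 X-4.50 Y-7.79 E0.3740
G1 X4.50 Y-7.79 E0.7482
G1 X9.00 Y0.00 E1.1222
G1 X4.50 Y7.79 E1.4962
G1 X-4.50 Y7.79 E1.8704
G1 X-9.00 Y0.00 E2.2445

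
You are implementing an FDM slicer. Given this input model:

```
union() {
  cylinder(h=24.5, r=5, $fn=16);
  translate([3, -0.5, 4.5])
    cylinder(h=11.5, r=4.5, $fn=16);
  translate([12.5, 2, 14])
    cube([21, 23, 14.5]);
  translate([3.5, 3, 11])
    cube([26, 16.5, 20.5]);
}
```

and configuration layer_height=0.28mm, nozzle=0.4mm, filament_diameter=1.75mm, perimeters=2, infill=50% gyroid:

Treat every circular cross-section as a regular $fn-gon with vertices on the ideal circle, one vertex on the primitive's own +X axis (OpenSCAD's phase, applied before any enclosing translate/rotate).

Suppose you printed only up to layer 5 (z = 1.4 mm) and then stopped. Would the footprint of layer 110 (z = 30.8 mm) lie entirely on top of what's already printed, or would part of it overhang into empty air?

Compare the two slices. At z = 1.4: the r=5 cylinder contributes a regular 16-gon of circumradius 5 (area = (16/2)·5.000²·sin(360°/16) = 76.54 mm²); the cylinder at (3, -0.5) is not intersected at this z (z outside [4.5, 16]); the cube at (12.5, 2) is not intersected at this z (z outside [14, 28.5]); the cube at (3.5, 3) is absent (z outside [11, 31.5]); Merging all regions: only the r=5 cylinder is present, so the union is just that shape — area = 76.54 mm². At z = 30.8: the cylinder is absent (z outside [0, 24.5]); the cylinder at (3, -0.5) does not reach this height (z outside [4.5, 16]); the cube at (12.5, 2) is not intersected at this z (z outside [14, 28.5]); the cube at (3.5, 3) is present — its section is the full 26×16.5 rectangle (area 429.00 mm²); Taking the union: only the 26×16.5 cube at (3.5, 3) is present, so the union is just that shape — area = 429.00 mm². Checking containment: at z = 30.8 the cross-section extends beyond the z = 1.4 cross-section by about 428.88 mm².

part overhangs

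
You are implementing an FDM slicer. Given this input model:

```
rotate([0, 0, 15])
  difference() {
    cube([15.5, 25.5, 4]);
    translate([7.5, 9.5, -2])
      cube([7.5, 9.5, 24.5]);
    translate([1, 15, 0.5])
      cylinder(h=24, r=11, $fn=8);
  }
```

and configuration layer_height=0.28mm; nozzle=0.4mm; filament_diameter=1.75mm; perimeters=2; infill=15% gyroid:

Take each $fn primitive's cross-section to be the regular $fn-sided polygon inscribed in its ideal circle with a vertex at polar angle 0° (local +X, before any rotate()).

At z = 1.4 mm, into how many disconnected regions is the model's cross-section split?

1

At z = 1.4 mm: the cube (footprint 15.5×25.5) is included at this height; the cube at (7.5, 9.5) is present — its section is the full 7.5×9.5 rectangle; the r=11 cylinder at (1, 15) gives a regular 8-gon of circumradius 11 (constant along its height); Taking the first minus the rest: starting from the 15.5×25.5 cube, the 7.5×9.5 cube at (7.5, 9.5) lies wholly inside it (removes its full 71.25 mm² and its 34.00 mm outline becomes a hole wall); the r=11 cylinder at (1, 15) partially overlaps it — only the 158.94 mm² overlap (of its 342.24 mm²) is removed, clipping the outline — 1 connected region; (rotated 15° about Z; rotation is an isometry so areas/perimeters/island counts are preserved). The result has 1 disconnected region.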